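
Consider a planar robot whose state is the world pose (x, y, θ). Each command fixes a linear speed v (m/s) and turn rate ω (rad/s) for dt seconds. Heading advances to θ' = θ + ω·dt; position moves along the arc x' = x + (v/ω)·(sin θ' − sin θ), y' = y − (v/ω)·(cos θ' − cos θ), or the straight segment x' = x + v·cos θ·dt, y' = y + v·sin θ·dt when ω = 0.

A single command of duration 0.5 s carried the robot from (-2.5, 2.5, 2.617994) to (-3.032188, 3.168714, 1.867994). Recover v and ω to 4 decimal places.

v = 1.7500, ω = -1.5000

Δθ = 1.867994 − 2.617994 = -0.750000
ω = Δθ/dt = -0.750000/0.5 = -1.5000
R = −Δy/(cos θ' − cos θ) = -1.1667
v = R·ω = -1.1667·-1.5000 = 1.7500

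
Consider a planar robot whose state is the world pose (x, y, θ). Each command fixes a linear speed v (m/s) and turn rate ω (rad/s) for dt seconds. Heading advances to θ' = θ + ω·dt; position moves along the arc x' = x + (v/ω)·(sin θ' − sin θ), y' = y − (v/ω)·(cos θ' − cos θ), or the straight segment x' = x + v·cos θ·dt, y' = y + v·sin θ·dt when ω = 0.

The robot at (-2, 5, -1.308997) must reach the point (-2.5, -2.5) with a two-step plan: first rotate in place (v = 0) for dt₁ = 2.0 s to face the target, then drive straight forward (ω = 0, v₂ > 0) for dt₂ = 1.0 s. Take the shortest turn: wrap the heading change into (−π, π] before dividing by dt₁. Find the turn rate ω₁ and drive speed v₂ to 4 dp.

ω₁ = -0.1642, v₂ = 7.5166

heading to target = atan2(-2.5−5, -2.5−-2) = -1.6374
Δθ = wrap(-1.6374 − -1.3090) = -0.3284; ω₁ = Δθ/dt₁ = -0.1642
distance = √((-2.5−-2)² + (-2.5−5)²) = 7.5166; v₂ = distance/dt₂ = 7.5166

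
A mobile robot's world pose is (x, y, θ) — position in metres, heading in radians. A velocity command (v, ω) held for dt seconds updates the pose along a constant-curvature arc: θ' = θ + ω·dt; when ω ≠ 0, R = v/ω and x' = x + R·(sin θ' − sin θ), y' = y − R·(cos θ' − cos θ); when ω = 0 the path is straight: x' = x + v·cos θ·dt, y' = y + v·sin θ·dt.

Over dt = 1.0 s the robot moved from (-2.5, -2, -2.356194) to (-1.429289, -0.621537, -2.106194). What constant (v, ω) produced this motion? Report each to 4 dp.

v = -1.7500, ω = 0.2500

Δθ = -2.106194 − -2.356194 = 0.250000
ω = Δθ/dt = 0.250000/1.0 = 0.2500
R = −Δy/(cos θ' − cos θ) = -7.0000
v = R·ω = -7.0000·0.2500 = -1.7500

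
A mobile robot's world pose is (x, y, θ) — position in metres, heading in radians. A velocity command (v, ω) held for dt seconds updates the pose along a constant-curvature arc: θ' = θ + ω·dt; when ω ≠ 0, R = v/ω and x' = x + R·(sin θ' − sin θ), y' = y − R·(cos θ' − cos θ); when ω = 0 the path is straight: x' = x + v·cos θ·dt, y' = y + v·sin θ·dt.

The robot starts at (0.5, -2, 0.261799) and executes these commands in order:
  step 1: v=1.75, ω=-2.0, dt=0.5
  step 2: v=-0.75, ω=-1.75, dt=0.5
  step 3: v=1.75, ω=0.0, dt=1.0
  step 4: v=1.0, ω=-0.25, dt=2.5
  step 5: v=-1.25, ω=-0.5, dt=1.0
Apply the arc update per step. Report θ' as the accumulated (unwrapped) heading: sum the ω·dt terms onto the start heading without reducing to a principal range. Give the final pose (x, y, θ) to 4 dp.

(1.2289, -5.1655, -2.7382)

step 1: θ'=-0.7382 (R=-0.8750) → pose (1.3153, -2.1980, -0.7382)
step 2: θ'=-1.6132 (R=0.4286) → pose (1.1755, -1.8628, -1.6132)
step 3: θ'=-1.6132 (straight) → pose (1.1013, -3.6112, -1.6132)
step 4: θ'=-2.2382 (R=-4.0000) → pose (0.2467, -5.9174, -2.2382)
step 5: θ'=-2.7382 (R=2.5000) → pose (1.2289, -5.1655, -2.7382)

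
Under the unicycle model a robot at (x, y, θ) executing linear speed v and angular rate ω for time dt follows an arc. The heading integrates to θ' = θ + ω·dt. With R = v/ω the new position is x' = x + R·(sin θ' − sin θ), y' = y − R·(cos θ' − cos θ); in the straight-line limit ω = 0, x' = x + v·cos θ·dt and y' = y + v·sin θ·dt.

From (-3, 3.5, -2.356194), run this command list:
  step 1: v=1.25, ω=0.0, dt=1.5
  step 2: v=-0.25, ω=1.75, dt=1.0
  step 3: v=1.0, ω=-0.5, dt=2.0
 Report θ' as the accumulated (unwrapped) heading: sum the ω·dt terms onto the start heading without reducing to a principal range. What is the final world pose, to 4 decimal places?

step 1: θ'=-2.3562 (straight) → pose (-4.3258, 2.1742, -2.3562)
step 2: θ'=-0.6062 (R=-0.1429) → pose (-4.3454, 2.3926, -0.6062)
step 3: θ'=-1.6062 (R=-2.0000) → pose (-3.4862, 0.6782, -1.6062)

(-3.4862, 0.6782, -1.6062)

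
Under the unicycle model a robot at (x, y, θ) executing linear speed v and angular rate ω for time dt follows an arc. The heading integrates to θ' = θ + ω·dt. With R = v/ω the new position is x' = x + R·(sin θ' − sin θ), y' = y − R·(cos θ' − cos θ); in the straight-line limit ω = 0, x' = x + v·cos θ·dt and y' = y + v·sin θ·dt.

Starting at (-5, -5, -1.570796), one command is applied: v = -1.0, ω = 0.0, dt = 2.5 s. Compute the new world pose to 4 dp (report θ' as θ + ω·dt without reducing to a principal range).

(-5.0000, -2.5000, -1.5708)

θ' = -1.5708 + 0.0·2.5 = -1.5708
ω = 0 → straight: x' = -5 + -1.0·cos(-1.5708)·2.5 = -5.0000
y' = -5 + -1.0·sin(-1.5708)·2.5 = -2.5000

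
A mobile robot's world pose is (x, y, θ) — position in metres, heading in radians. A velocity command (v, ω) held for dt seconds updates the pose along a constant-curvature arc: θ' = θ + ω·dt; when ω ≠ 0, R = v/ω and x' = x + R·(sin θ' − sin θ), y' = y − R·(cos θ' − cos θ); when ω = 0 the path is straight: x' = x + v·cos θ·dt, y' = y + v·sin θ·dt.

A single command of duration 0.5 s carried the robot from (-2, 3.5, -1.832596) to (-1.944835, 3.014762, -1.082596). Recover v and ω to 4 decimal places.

Δθ = -1.082596 − -1.832596 = 0.750000
ω = Δθ/dt = 0.750000/0.5 = 1.5000
R = −Δy/(cos θ' − cos θ) = 0.6667
v = R·ω = 0.6667·1.5000 = 1.0000

v = 1.0000, ω = 1.5000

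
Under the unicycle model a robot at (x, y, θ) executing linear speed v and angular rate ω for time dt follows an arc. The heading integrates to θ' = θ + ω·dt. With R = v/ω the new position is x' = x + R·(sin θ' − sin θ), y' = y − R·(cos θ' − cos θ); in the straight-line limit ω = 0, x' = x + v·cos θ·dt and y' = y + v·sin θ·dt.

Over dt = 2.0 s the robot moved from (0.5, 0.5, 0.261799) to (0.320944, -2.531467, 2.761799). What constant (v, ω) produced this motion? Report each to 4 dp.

v = -2.0000, ω = 1.2500

Δθ = 2.761799 − 0.261799 = 2.500000
ω = Δθ/dt = 2.500000/2.0 = 1.2500
R = −Δy/(cos θ' − cos θ) = -1.6000
v = R·ω = -1.6000·1.2500 = -2.0000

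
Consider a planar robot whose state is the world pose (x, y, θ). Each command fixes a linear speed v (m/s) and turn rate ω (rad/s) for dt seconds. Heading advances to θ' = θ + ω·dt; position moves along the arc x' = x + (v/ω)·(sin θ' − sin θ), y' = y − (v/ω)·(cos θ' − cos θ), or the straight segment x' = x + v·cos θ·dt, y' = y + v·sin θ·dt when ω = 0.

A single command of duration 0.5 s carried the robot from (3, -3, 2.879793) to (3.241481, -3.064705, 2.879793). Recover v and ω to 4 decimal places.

v = -0.5000, ω = 0.0000

Δθ = 2.879793 − 2.879793 = 0.000000
ω = Δθ/dt = 0.000000/0.5 = 0.0000
ω = 0 → v = (Δx·cos θ + Δy·sin θ)/dt = -0.5000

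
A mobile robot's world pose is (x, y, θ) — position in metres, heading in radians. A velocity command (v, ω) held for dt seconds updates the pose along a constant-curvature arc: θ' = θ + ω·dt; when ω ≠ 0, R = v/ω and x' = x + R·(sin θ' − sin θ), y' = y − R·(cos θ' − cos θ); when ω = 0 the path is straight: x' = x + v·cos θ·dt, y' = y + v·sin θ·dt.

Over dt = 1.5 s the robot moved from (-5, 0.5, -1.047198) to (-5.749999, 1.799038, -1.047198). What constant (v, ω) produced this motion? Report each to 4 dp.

v = -1.0000, ω = 0.0000

Δθ = -1.047198 − -1.047198 = 0.000000
ω = Δθ/dt = 0.000000/1.5 = 0.0000
ω = 0 → v = (Δx·cos θ + Δy·sin θ)/dt = -1.0000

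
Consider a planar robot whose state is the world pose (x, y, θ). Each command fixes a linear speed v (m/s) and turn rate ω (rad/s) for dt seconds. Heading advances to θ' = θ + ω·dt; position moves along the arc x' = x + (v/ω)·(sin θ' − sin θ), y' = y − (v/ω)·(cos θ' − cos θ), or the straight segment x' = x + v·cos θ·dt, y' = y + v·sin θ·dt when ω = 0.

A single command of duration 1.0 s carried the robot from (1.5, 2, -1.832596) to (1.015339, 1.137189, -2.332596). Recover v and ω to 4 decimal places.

v = 1.0000, ω = -0.5000

Δθ = -2.332596 − -1.832596 = -0.500000
ω = Δθ/dt = -0.500000/1.0 = -0.5000
R = −Δy/(cos θ' − cos θ) = -2.0000
v = R·ω = -2.0000·-0.5000 = 1.0000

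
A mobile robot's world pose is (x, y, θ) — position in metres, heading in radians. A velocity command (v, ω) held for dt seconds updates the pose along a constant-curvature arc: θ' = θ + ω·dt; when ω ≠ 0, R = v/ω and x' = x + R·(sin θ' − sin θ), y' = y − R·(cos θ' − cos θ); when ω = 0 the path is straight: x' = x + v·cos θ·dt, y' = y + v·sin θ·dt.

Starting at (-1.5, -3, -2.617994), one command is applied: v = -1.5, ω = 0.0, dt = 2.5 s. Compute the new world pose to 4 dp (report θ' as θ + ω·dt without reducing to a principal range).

(1.7476, -1.1250, -2.6180)

θ' = -2.6180 + 0.0·2.5 = -2.6180
ω = 0 → straight: x' = -1.5 + -1.5·cos(-2.6180)·2.5 = 1.7476
y' = -3 + -1.5·sin(-2.6180)·2.5 = -1.1250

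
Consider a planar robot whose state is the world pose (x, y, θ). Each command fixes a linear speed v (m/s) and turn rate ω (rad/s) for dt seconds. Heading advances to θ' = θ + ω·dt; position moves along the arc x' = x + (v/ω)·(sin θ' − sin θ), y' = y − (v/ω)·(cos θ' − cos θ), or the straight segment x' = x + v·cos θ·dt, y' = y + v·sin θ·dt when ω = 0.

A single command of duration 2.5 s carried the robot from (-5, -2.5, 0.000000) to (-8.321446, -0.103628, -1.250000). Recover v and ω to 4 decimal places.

v = -1.7500, ω = -0.5000

Δθ = -1.250000 − 0.000000 = -1.250000
ω = Δθ/dt = -1.250000/2.5 = -0.5000
R = Δx/(sin θ' − sin θ) = 3.5000
v = R·ω = 3.5000·-0.5000 = -1.7500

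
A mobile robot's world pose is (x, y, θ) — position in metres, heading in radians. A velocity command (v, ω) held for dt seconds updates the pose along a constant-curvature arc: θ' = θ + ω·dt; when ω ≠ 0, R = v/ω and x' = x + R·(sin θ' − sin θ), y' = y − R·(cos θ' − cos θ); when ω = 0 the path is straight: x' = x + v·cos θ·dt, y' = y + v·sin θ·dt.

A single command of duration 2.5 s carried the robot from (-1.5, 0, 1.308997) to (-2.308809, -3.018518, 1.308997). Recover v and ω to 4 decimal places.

v = -1.2500, ω = 0.0000

Δθ = 1.308997 − 1.308997 = 0.000000
ω = Δθ/dt = 0.000000/2.5 = 0.0000
ω = 0 → v = (Δx·cos θ + Δy·sin θ)/dt = -1.2500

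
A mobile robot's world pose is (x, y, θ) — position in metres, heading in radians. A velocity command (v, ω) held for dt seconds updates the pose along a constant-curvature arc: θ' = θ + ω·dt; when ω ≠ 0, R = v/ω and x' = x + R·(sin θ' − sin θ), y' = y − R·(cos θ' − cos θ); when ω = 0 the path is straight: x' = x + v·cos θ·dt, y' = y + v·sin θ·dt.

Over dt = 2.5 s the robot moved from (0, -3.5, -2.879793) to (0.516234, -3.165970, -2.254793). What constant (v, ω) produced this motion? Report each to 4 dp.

Δθ = -2.254793 − -2.879793 = 0.625000
ω = Δθ/dt = 0.625000/2.5 = 0.2500
R = Δx/(sin θ' − sin θ) = -1.0000
v = R·ω = -1.0000·0.2500 = -0.2500

v = -0.2500, ω = 0.2500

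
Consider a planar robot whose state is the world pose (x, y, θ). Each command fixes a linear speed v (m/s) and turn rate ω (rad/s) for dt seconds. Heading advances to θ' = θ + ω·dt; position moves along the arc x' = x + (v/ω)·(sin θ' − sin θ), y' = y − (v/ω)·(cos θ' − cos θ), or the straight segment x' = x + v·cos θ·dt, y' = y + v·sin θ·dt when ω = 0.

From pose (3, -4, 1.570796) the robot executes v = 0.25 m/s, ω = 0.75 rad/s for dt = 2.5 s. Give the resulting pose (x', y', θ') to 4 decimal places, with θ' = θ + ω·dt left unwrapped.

(2.5668, -3.6820, 3.4458)

θ' = 1.5708 + 0.75·2.5 = 3.4458
R = v/ω = 0.25/0.75 = 0.3333
x' = 3 + 0.3333·(sin 3.4458 − sin 1.5708) = 2.5668
y' = -4 − 0.3333·(cos 3.4458 − cos 1.5708) = -3.6820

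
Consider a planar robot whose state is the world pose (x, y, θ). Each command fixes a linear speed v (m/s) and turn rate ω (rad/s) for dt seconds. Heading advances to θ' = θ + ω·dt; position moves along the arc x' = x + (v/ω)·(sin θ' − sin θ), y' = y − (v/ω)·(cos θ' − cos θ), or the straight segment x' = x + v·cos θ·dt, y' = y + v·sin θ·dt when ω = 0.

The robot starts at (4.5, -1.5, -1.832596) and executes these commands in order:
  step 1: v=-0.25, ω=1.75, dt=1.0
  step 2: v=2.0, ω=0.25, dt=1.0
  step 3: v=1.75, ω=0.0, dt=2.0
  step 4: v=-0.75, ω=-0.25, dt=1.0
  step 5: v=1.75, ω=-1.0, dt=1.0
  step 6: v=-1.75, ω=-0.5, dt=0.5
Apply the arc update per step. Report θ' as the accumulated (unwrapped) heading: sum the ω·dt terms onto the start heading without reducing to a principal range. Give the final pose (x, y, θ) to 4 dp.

step 1: θ'=-0.0826 (R=-0.1429) → pose (4.3738, -1.3207, -0.0826)
step 2: θ'=0.1674 (R=8.0000) → pose (6.3668, -1.2361, 0.1674)
step 3: θ'=0.1674 (straight) → pose (9.8179, -0.6529, 0.1674)
step 4: θ'=-0.0826 (R=3.0000) → pose (9.0705, -0.6846, -0.0826)
step 5: θ'=-1.0826 (R=-1.7500) → pose (10.4717, -1.6078, -1.0826)
step 6: θ'=-1.3326 (R=3.5000) → pose (10.1616, -0.7921, -1.3326)

(10.1616, -0.7921, -1.3326)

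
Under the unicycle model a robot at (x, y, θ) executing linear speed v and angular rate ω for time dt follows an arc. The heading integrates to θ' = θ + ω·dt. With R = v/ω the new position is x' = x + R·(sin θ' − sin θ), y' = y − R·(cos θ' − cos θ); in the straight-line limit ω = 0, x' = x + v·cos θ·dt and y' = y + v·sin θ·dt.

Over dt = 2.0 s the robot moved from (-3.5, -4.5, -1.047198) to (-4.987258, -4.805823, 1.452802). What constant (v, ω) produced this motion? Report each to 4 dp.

v = -1.0000, ω = 1.2500

Δθ = 1.452802 − -1.047198 = 2.500000
ω = Δθ/dt = 2.500000/2.0 = 1.2500
R = Δx/(sin θ' − sin θ) = -0.8000
v = R·ω = -0.8000·1.2500 = -1.0000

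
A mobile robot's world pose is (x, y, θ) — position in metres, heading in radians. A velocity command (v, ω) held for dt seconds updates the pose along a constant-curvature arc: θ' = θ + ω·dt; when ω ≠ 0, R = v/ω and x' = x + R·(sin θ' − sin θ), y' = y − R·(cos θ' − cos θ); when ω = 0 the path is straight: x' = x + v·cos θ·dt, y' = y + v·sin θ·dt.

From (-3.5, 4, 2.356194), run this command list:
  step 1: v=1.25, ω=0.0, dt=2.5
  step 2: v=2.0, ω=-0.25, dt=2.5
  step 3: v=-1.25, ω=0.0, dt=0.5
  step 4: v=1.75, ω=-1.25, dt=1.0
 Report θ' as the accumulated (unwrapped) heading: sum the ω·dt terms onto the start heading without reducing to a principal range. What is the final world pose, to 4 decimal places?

step 1: θ'=2.3562 (straight) → pose (-5.7097, 6.2097, 2.3562)
step 2: θ'=1.7312 (R=-8.0000) → pose (-7.9502, 10.5889, 1.7312)
step 3: θ'=1.7312 (straight) → pose (-7.8503, 9.9719, 1.7312)
step 4: θ'=0.4812 (R=-1.4000) → pose (-7.1163, 11.4365, 0.4812)

(-7.1163, 11.4365, 0.4812)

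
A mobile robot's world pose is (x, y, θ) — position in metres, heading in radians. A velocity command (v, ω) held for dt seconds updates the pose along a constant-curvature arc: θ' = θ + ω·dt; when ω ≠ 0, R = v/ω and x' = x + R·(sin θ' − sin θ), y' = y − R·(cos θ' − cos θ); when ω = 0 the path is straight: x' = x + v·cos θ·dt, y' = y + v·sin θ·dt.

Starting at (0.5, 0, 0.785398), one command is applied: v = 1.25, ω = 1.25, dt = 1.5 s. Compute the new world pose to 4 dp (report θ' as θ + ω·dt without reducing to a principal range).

(0.2557, 1.5935, 2.6604)

θ' = 0.7854 + 1.25·1.5 = 2.6604
R = v/ω = 1.25/1.25 = 1.0000
x' = 0.5 + 1.0000·(sin 2.6604 − sin 0.7854) = 0.2557
y' = 0 − 1.0000·(cos 2.6604 − cos 0.7854) = 1.5935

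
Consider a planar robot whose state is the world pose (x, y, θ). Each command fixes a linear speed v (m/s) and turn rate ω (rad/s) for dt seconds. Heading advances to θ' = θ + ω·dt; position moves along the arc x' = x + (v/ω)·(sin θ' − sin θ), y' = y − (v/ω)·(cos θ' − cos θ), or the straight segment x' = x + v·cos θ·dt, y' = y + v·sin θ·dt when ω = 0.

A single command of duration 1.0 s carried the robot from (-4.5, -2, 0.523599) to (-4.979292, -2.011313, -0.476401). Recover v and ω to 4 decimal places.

v = -0.5000, ω = -1.0000

Δθ = -0.476401 − 0.523599 = -1.000000
ω = Δθ/dt = -1.000000/1.0 = -1.0000
R = Δx/(sin θ' − sin θ) = 0.5000
v = R·ω = 0.5000·-1.0000 = -0.5000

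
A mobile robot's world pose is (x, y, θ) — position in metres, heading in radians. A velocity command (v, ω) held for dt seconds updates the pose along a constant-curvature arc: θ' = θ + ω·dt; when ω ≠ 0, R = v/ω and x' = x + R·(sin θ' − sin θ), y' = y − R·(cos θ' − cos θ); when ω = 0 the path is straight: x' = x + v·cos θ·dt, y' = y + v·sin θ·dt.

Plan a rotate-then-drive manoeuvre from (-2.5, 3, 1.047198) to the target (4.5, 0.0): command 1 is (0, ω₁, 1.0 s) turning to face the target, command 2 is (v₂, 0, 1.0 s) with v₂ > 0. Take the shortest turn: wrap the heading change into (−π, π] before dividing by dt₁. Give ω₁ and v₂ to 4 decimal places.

heading to target = atan2(0−3, 4.5−-2.5) = -0.4049
Δθ = wrap(-0.4049 − 1.0472) = -1.4521; ω₁ = Δθ/dt₁ = -1.4521
distance = √((4.5−-2.5)² + (0−3)²) = 7.6158; v₂ = distance/dt₂ = 7.6158

ω₁ = -1.4521, v₂ = 7.6158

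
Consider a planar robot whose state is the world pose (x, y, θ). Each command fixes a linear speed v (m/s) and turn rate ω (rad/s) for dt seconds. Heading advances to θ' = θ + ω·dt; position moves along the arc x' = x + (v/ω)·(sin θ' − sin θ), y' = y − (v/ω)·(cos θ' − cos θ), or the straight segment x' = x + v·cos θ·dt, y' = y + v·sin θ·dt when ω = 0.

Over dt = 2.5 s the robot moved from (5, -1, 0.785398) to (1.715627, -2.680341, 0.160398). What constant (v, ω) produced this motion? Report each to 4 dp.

Δθ = 0.160398 − 0.785398 = -0.625000
ω = Δθ/dt = -0.625000/2.5 = -0.2500
R = Δx/(sin θ' − sin θ) = 6.0000
v = R·ω = 6.0000·-0.2500 = -1.5000

v = -1.5000, ω = -0.2500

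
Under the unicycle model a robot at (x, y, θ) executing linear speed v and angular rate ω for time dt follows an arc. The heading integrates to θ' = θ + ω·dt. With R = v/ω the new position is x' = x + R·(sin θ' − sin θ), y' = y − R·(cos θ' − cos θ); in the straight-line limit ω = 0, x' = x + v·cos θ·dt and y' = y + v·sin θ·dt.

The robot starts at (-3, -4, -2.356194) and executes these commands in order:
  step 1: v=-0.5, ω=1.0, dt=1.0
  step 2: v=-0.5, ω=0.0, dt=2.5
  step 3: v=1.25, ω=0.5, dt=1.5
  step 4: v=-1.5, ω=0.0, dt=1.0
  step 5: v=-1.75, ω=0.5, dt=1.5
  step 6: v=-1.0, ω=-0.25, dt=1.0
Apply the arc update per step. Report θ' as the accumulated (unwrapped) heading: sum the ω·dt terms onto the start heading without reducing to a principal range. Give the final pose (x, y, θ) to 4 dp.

step 1: θ'=-1.3562 (R=-0.5000) → pose (-2.8650, -3.5400, -1.3562)
step 2: θ'=-1.3562 (straight) → pose (-3.1312, -2.3186, -1.3562)
step 3: θ'=-0.6062 (R=2.5000) → pose (-2.1129, -3.8408, -0.6062)
step 4: θ'=-0.6062 (straight) → pose (-3.3457, -2.9862, -0.6062)
step 5: θ'=0.1438 (R=-3.5000) → pose (-5.8414, -2.3987, 0.1438)
step 6: θ'=-0.1062 (R=4.0000) → pose (-6.8386, -2.4174, -0.1062)

(-6.8386, -2.4174, -0.1062)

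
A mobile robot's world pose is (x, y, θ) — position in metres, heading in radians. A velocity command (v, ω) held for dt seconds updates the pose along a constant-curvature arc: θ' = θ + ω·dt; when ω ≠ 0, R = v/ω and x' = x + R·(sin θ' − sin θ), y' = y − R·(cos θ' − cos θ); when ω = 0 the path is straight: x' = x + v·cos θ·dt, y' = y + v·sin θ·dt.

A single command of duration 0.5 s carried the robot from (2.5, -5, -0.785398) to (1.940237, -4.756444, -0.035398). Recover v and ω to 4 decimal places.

Δθ = -0.035398 − -0.785398 = 0.750000
ω = Δθ/dt = 0.750000/0.5 = 1.5000
R = Δx/(sin θ' − sin θ) = -0.8333
v = R·ω = -0.8333·1.5000 = -1.2500

v = -1.2500, ω = 1.5000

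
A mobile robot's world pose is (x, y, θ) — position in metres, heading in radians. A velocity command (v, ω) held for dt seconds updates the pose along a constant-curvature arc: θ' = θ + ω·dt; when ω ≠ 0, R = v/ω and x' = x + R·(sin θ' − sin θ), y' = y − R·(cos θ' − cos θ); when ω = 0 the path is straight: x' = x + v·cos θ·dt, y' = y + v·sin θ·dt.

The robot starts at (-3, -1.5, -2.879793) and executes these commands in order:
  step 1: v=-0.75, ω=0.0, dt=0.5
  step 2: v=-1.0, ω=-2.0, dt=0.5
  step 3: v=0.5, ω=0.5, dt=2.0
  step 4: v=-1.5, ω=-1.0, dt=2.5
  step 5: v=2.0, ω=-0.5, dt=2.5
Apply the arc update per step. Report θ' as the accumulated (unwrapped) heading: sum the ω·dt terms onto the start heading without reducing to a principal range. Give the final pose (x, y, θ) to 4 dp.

(2.9633, -2.3808, -6.6298)

step 1: θ'=-2.8798 (straight) → pose (-2.6378, -1.4029, -2.8798)
step 2: θ'=-3.8798 (R=0.5000) → pose (-2.1719, -1.5161, -3.8798)
step 3: θ'=-2.8798 (R=1.0000) → pose (-3.1037, -1.2898, -2.8798)
step 4: θ'=-5.3798 (R=1.5000) → pose (-1.5373, -3.6671, -5.3798)
step 5: θ'=-6.6298 (R=-4.0000) → pose (2.9633, -2.3808, -6.6298)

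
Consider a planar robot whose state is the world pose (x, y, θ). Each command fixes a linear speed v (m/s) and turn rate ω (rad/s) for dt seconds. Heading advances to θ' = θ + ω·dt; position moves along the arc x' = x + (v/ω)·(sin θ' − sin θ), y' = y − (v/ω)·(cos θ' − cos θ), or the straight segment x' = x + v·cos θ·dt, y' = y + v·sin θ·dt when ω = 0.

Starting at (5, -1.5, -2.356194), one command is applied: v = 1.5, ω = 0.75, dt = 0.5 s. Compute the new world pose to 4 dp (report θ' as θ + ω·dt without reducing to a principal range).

(4.5803, -2.1163, -1.9812)

θ' = -2.3562 + 0.75·0.5 = -1.9812
R = v/ω = 1.5/0.75 = 2.0000
x' = 5 + 2.0000·(sin -1.9812 − sin -2.3562) = 4.5803
y' = -1.5 − 2.0000·(cos -1.9812 − cos -2.3562) = -2.1163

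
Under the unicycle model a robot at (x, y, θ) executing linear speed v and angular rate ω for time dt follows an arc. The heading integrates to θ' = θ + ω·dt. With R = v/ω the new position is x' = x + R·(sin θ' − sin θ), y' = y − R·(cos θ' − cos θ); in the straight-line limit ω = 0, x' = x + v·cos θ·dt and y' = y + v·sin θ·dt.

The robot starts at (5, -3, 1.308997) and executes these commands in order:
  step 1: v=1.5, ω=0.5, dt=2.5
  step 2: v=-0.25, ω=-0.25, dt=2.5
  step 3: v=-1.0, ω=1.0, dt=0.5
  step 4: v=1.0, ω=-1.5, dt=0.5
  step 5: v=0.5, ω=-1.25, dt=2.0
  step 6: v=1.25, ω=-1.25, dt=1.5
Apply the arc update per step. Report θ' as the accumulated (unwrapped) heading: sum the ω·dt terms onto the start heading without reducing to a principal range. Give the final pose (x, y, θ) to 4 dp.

step 1: θ'=2.5590 (R=3.0000) → pose (3.7528, 0.2816, 2.5590)
step 2: θ'=1.9340 (R=1.0000) → pose (4.1374, -0.1982, 1.9340)
step 3: θ'=2.4340 (R=-1.0000) → pose (4.4221, -0.6029, 2.4340)
step 4: θ'=1.6840 (R=-0.6667) → pose (4.1931, -0.1715, 1.6840)
step 5: θ'=-0.8160 (R=-0.4000) → pose (4.8819, 0.1477, -0.8160)
step 6: θ'=-2.6910 (R=-1.0000) → pose (4.5890, -1.4376, -2.6910)

(4.5890, -1.4376, -2.6910)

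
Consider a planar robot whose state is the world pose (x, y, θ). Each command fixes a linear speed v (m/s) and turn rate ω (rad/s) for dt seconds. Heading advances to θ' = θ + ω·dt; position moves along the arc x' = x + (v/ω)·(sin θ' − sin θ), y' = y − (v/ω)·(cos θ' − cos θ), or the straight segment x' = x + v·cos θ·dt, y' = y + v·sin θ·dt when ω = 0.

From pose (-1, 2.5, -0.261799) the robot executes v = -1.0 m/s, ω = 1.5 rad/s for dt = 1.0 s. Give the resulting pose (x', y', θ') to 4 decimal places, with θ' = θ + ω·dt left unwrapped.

(-1.8027, 2.0737, 1.2382)

θ' = -0.2618 + 1.5·1.0 = 1.2382
R = v/ω = -1.0/1.5 = -0.6667
x' = -1 + -0.6667·(sin 1.2382 − sin -0.2618) = -1.8027
y' = 2.5 − -0.6667·(cos 1.2382 − cos -0.2618) = 2.0737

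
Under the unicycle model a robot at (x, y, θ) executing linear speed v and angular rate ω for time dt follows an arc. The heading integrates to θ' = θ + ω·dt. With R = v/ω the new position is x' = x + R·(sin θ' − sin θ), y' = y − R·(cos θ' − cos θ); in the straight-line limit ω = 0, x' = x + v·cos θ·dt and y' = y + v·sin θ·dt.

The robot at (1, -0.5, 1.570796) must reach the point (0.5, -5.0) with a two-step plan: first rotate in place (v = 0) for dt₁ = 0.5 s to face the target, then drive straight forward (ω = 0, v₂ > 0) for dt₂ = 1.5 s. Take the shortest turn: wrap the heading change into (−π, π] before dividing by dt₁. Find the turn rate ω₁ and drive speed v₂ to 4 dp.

heading to target = atan2(-5−-0.5, 0.5−1) = -1.6815
Δθ = wrap(-1.6815 − 1.5708) = 3.0309; ω₁ = Δθ/dt₁ = 6.0619
distance = √((0.5−1)² + (-5−-0.5)²) = 4.5277; v₂ = distance/dt₂ = 3.0185

ω₁ = 6.0619, v₂ = 3.0185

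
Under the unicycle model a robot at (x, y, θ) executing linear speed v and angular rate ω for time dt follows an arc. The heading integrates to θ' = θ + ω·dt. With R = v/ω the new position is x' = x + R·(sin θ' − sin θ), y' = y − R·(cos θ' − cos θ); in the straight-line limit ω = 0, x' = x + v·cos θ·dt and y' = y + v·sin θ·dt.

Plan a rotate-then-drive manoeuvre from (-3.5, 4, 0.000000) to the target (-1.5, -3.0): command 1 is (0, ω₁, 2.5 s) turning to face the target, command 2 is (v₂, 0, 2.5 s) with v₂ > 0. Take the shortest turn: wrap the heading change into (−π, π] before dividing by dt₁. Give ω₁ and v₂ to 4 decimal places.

ω₁ = -0.5170, v₂ = 2.9120

heading to target = atan2(-3−4, -1.5−-3.5) = -1.2925
Δθ = wrap(-1.2925 − 0.0000) = -1.2925; ω₁ = Δθ/dt₁ = -0.5170
distance = √((-1.5−-3.5)² + (-3−4)²) = 7.2801; v₂ = distance/dt₂ = 2.9120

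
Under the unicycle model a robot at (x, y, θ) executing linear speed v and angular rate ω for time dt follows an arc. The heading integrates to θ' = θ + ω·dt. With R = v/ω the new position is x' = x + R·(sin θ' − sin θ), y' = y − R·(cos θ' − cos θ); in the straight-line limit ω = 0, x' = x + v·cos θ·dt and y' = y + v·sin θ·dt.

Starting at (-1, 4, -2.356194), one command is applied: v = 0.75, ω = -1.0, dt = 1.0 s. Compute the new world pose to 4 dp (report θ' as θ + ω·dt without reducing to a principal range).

(-1.6900, 3.7975, -3.3562)

θ' = -2.3562 + -1.0·1.0 = -3.3562
R = v/ω = 0.75/-1.0 = -0.7500
x' = -1 + -0.7500·(sin -3.3562 − sin -2.3562) = -1.6900
y' = 4 − -0.7500·(cos -3.3562 − cos -2.3562) = 3.7975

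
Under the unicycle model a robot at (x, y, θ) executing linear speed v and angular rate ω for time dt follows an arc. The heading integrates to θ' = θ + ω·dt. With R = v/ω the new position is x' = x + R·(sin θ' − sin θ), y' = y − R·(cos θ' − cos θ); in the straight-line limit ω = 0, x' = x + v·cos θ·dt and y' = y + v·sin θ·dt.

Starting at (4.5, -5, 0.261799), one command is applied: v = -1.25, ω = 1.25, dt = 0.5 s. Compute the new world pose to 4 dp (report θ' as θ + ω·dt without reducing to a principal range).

θ' = 0.2618 + 1.25·0.5 = 0.8868
R = v/ω = -1.25/1.25 = -1.0000
x' = 4.5 + -1.0000·(sin 0.8868 − sin 0.2618) = 3.9838
y' = -5 − -1.0000·(cos 0.8868 − cos 0.2618) = -5.3340

(3.9838, -5.3340, 0.8868)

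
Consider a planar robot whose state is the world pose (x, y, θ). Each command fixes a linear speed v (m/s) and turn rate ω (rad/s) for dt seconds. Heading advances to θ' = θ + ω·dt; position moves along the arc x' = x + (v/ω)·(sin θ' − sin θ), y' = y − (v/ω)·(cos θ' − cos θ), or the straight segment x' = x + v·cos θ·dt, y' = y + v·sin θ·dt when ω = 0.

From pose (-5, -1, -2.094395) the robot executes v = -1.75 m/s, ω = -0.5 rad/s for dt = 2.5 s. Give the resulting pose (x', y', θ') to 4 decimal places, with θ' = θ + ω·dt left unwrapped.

(-1.2640, 0.6783, -3.3444)

θ' = -2.0944 + -0.5·2.5 = -3.3444
R = v/ω = -1.75/-0.5 = 3.5000
x' = -5 + 3.5000·(sin -3.3444 − sin -2.0944) = -1.2640
y' = -1 − 3.5000·(cos -3.3444 − cos -2.0944) = 0.6783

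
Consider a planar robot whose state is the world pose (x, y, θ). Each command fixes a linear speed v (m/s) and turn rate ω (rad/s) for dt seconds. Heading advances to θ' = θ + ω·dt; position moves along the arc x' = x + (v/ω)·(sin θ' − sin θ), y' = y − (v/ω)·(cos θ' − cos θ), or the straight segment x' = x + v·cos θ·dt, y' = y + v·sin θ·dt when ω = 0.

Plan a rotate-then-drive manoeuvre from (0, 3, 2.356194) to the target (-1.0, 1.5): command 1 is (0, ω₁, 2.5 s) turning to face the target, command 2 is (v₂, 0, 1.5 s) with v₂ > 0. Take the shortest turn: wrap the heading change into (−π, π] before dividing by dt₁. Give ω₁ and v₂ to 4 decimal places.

ω₁ = 0.7073, v₂ = 1.2019

heading to target = atan2(1.5−3, -1−0) = -2.1588
Δθ = wrap(-2.1588 − 2.3562) = 1.7682; ω₁ = Δθ/dt₁ = 0.7073
distance = √((-1−0)² + (1.5−3)²) = 1.8028; v₂ = distance/dt₂ = 1.2019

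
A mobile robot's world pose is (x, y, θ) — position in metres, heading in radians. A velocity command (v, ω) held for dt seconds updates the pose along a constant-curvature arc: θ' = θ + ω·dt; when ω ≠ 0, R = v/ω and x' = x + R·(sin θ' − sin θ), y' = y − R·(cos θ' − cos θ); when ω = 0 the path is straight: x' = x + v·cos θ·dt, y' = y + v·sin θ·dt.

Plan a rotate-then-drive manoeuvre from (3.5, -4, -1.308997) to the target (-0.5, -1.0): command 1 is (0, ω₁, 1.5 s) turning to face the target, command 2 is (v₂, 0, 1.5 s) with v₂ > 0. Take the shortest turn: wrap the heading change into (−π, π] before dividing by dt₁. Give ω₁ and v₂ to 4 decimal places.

heading to target = atan2(-1−-4, -0.5−3.5) = 2.4981
Δθ = wrap(2.4981 − -1.3090) = -2.4761; ω₁ = Δθ/dt₁ = -1.6507
distance = √((-0.5−3.5)² + (-1−-4)²) = 5.0000; v₂ = distance/dt₂ = 3.3333

ω₁ = -1.6507, v₂ = 3.3333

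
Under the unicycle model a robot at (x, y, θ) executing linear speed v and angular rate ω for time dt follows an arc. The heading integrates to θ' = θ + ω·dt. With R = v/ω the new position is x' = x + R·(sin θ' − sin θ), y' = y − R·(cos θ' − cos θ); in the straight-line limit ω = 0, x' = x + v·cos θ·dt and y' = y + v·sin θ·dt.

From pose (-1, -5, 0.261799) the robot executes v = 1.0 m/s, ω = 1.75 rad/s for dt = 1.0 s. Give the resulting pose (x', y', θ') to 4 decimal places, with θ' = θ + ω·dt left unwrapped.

θ' = 0.2618 + 1.75·1.0 = 2.0118
R = v/ω = 1.0/1.75 = 0.5714
x' = -1 + 0.5714·(sin 2.0118 − sin 0.2618) = -0.6311
y' = -5 − 0.5714·(cos 2.0118 − cos 0.2618) = -4.2041

(-0.6311, -4.2041, 2.0118)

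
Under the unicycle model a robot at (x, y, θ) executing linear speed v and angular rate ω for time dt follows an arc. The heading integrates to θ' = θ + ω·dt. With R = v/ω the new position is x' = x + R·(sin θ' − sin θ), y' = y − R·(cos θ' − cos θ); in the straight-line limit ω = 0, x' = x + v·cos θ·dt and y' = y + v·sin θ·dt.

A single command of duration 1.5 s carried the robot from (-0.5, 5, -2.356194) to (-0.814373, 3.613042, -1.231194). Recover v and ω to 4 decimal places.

v = 1.0000, ω = 0.7500

Δθ = -1.231194 − -2.356194 = 1.125000
ω = Δθ/dt = 1.125000/1.5 = 0.7500
R = −Δy/(cos θ' − cos θ) = 1.3333
v = R·ω = 1.3333·0.7500 = 1.0000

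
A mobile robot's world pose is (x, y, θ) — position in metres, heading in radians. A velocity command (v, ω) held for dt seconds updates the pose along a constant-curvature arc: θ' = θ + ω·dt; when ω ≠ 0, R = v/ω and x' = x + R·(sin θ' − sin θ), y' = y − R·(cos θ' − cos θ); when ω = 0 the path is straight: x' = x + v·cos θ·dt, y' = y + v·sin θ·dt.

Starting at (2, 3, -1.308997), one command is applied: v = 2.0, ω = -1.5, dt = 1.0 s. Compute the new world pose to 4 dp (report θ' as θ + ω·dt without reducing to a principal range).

θ' = -1.3090 + -1.5·1.0 = -2.8090
R = v/ω = 2.0/-1.5 = -1.3333
x' = 2 + -1.3333·(sin -2.8090 − sin -1.3090) = 1.1474
y' = 3 − -1.3333·(cos -2.8090 − cos -1.3090) = 1.3946

(1.1474, 1.3946, -2.8090)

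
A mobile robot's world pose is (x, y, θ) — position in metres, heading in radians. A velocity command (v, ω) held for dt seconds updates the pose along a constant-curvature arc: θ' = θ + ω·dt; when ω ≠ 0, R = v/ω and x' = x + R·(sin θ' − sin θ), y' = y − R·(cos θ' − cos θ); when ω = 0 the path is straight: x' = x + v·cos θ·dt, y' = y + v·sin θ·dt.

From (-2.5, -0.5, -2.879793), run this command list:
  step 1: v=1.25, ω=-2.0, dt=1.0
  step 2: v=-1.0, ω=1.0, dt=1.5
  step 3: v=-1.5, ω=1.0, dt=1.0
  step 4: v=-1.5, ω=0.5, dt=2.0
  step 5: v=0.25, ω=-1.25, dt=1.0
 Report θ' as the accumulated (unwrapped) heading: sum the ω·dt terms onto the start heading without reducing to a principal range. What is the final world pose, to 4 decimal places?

(-0.3623, 1.9697, -2.6298)

step 1: θ'=-4.8798 (R=-0.6250) → pose (-3.2780, 0.2078, -4.8798)
step 2: θ'=-3.3798 (R=-1.0000) → pose (-2.5280, -0.9305, -3.3798)
step 3: θ'=-2.3798 (R=-1.5000) → pose (-1.1387, -0.5583, -2.3798)
step 4: θ'=-1.3798 (R=-3.0000) → pose (-0.2639, 2.1820, -1.3798)
step 5: θ'=-2.6298 (R=-0.2000) → pose (-0.3623, 1.9697, -2.6298)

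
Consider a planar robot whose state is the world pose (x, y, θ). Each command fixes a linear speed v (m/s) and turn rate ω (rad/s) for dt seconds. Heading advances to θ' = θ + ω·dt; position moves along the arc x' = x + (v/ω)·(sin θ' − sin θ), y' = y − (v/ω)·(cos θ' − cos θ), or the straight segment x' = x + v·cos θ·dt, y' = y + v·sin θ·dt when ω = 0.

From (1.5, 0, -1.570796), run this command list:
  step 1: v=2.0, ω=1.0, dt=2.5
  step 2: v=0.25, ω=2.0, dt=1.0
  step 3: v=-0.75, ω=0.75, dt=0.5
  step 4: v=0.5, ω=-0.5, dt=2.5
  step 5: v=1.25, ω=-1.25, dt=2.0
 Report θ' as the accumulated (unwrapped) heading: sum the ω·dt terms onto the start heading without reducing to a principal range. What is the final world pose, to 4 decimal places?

step 1: θ'=0.9292 (R=2.0000) → pose (5.1023, -1.1969, 0.9292)
step 2: θ'=2.9292 (R=0.1250) → pose (5.0285, -0.9999, 2.9292)
step 3: θ'=3.3042 (R=-1.0000) → pose (5.4012, -1.0092, 3.3042)
step 4: θ'=2.0542 (R=-1.0000) → pose (4.3539, -0.4872, 2.0542)
step 5: θ'=-0.4458 (R=-1.0000) → pose (5.6705, 0.8799, -0.4458)

(5.6705, 0.8799, -0.4458)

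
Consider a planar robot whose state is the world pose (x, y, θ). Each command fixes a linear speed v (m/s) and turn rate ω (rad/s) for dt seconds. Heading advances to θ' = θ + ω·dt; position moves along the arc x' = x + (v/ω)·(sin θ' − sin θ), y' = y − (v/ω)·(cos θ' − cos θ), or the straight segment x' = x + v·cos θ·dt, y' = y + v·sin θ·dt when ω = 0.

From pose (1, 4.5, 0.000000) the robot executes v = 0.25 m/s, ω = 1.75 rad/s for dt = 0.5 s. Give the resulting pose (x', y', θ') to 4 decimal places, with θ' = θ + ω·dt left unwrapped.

(1.1096, 4.5513, 0.8750)

θ' = 0.0000 + 1.75·0.5 = 0.8750
R = v/ω = 0.25/1.75 = 0.1429
x' = 1 + 0.1429·(sin 0.8750 − sin 0.0000) = 1.1096
y' = 4.5 − 0.1429·(cos 0.8750 − cos 0.0000) = 4.5513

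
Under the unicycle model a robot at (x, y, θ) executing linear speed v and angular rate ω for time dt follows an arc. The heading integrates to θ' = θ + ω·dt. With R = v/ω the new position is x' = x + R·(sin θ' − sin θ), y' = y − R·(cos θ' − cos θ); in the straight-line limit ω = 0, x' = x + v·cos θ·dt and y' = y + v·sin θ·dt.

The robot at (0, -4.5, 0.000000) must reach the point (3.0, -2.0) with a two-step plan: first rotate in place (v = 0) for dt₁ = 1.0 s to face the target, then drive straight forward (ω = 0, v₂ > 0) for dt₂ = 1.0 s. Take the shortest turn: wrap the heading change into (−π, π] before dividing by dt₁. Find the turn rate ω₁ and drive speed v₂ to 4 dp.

heading to target = atan2(-2−-4.5, 3−0) = 0.6947
Δθ = wrap(0.6947 − 0.0000) = 0.6947; ω₁ = Δθ/dt₁ = 0.6947
distance = √((3−0)² + (-2−-4.5)²) = 3.9051; v₂ = distance/dt₂ = 3.9051

ω₁ = 0.6947, v₂ = 3.9051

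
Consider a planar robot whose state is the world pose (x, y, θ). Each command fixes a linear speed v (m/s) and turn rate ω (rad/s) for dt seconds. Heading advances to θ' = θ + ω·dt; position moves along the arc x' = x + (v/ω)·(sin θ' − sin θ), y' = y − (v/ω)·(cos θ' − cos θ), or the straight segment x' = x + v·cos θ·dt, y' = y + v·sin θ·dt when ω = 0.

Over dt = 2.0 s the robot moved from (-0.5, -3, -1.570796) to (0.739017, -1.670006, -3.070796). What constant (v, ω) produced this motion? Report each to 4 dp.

v = -1.0000, ω = -0.7500

Δθ = -3.070796 − -1.570796 = -1.500000
ω = Δθ/dt = -1.500000/2.0 = -0.7500
R = −Δy/(cos θ' − cos θ) = 1.3333
v = R·ω = 1.3333·-0.7500 = -1.0000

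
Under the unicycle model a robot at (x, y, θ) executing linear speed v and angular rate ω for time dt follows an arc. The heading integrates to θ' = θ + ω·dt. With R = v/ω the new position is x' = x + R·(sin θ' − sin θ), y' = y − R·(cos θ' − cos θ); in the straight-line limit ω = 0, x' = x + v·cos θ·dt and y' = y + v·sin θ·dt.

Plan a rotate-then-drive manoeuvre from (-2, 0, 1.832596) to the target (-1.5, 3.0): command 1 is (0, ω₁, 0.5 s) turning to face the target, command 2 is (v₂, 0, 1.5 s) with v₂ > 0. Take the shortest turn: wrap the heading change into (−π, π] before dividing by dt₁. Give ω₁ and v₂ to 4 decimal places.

heading to target = atan2(3−0, -1.5−-2) = 1.4056
Δθ = wrap(1.4056 − 1.8326) = -0.4269; ω₁ = Δθ/dt₁ = -0.8539
distance = √((-1.5−-2)² + (3−0)²) = 3.0414; v₂ = distance/dt₂ = 2.0276

ω₁ = -0.8539, v₂ = 2.0276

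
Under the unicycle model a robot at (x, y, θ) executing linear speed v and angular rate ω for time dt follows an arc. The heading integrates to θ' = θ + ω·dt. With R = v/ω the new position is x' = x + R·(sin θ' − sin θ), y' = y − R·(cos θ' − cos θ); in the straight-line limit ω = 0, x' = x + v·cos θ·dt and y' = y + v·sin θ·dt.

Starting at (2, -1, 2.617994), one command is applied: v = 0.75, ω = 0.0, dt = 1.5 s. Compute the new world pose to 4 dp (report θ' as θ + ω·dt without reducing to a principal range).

(1.0257, -0.4375, 2.6180)

θ' = 2.6180 + 0.0·1.5 = 2.6180
ω = 0 → straight: x' = 2 + 0.75·cos(2.6180)·1.5 = 1.0257
y' = -1 + 0.75·sin(2.6180)·1.5 = -0.4375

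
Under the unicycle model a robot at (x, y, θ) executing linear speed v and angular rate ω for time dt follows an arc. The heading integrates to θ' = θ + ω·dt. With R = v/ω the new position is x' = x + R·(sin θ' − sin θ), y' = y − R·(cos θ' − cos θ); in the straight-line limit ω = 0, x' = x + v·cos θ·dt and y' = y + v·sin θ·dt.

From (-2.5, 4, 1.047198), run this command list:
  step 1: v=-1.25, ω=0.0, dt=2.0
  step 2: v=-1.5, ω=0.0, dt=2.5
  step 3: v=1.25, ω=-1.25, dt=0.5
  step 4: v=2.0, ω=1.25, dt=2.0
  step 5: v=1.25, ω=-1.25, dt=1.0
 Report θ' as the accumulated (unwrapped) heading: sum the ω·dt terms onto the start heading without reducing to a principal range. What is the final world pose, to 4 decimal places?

(-6.2534, 2.8955, 1.6722)

step 1: θ'=1.0472 (straight) → pose (-3.7500, 1.8349, 1.0472)
step 2: θ'=1.0472 (straight) → pose (-5.6250, -1.4127, 1.0472)
step 3: θ'=0.4222 (R=-1.0000) → pose (-5.1687, -1.0005, 0.4222)
step 4: θ'=2.9222 (R=1.6000) → pose (-5.4761, 2.0207, 2.9222)
step 5: θ'=1.6722 (R=-1.0000) → pose (-6.2534, 2.8955, 1.6722)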